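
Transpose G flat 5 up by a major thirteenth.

E flat 7

The thirteenth's letter: G up six letter names plus an octave → E.
Moving 21 semitones up from Gb5 (the size of a major thirteenth) reaches Eb7.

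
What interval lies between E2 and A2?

perfect fourth

E to A spans four letter names (E-F-G-A): a fourth.
E2 to A2 is 5 semitones, matching the perfect fourth exactly, so the quality is perfect.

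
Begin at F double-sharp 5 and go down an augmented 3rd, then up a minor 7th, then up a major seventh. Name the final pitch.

B 6

Down an augmented third from F##5: D5 (5 semitones down).
A minor seventh up from D5 is C6.
A major seventh up from C6 is B6.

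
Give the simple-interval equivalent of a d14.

d7

Take out an octave (7 from the number): 14 − 7 = 7.
That makes a diminished fourteenth a compound diminished seventh — an octave plus a diminished seventh.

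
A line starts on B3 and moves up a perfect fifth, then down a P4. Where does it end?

C#4

B3 up a perfect fifth → F#4 (7 semitones).
Down a perfect fourth from F#4: C#4 (5 semitones down).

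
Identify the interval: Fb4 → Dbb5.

F to D spans six letter names (F-G-A-B-C-D), so the interval is some kind of sixth.
A major sixth would be 9 semitones, but Fb4 to Dbb5 is 8 — one semitone narrower, making it a minor sixth.

minor sixth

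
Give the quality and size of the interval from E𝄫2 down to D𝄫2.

M2

Descending from Ebb2 to Dbb2 is the same interval as ascending Dbb2 to Ebb2.
D to E spans two letter names (D-E): a second.
Counting semitones, Dbb2→Ebb2 is 2, which is the major second.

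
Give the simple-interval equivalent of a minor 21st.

minor seventh

Each octave removed subtracts seven from the number: 21 − 14 = 7.
That makes a minor twenty-first a compound minor seventh — 2 octaves plus a minor seventh.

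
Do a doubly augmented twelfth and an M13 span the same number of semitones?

Yes

Both span 21 semitones: a doubly augmented twelfth and a major thirteenth are the same chromatic distance.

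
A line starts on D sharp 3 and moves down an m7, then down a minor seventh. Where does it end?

F double-sharp 1

Down a minor seventh from D#3: E#2 (10 semitones down).
E#2 down a minor seventh → F##1 (10 semitones).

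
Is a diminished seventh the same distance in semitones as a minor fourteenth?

A diminished seventh is 9 semitones but a minor fourteenth is 22 semitones — different sizes.

No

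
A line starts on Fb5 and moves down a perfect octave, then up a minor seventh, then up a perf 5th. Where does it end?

Down a perfect octave from Fb5: Fb4 (12 semitones down).
Up a minor seventh from Fb4: Ebb5 (10 semitones up).
Ebb5 up a perfect fifth → Bbb5 (7 semitones).

Bbb5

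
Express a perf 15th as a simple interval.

perfect octave

Take out an octave (7 from the number): 15 − 7 = 8.
Quality carries through unchanged, so the simple form is a perfect octave.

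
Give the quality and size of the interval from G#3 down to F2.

Descending from G#3 to F2 is the same interval as ascending F2 to G#3.
F to G spans two letter names (F-G), plus an octave: a ninth.
F2 to G#3 spans 15 semitones — one semitone wider than the major ninth (14) — giving an augmented ninth.
(Equivalently, a compound augmented second: an augmented second plus an octave.)

A9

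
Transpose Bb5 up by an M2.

Counting two letter names up from B lands on C.
Moving 2 semitones up from Bb5 (the size of a major second) reaches C6.

C6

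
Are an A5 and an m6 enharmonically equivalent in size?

Yes

Both span 8 semitones: an augmented fifth and a minor sixth are the same chromatic distance.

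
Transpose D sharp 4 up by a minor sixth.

B 4

Counting six letter names up from D lands on B.
A minor sixth is 8 semitones; 8 semitones up from D#4 gives B4.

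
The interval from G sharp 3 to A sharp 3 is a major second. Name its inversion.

minor 7th

The rule of nine gives the new number: 9 − 2 = 7, so a second becomes a seventh.
Quality inverts too: major becomes minor. That makes the inversion a minor seventh.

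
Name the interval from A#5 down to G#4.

major ninth

Descending from A#5 to G#4 is the same interval as ascending G#4 to A#5.
G to A spans two letter names (G-A), plus an octave, so the interval is some kind of ninth.
The major ninth spans 14 semitones, and G#4 to A#5 is exactly 14 semitones — so this is a major ninth.
(Equivalently, a compound major second: a major second plus an octave.)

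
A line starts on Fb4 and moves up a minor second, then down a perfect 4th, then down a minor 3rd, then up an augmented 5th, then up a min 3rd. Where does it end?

Ab4

Fb4 up a minor second → Gbb4 (1 semitone).
Down a perfect fourth from Gbb4: Dbb4 (5 semitones down).
A minor third down from Dbb4 is Bbb3.
Up an augmented fifth from Bbb3: F4 (8 semitones up).
A minor third up from F4 is Ab4.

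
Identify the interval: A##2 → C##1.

Descending from A##2 to C##1 is the same interval as ascending C##1 to A##2.
C to A spans six letter names (C-D-E-F-G-A), plus an octave, so the interval is some kind of thirteenth.
C##1 to A##2 is 21 semitones, matching the major thirteenth exactly, so the quality is major.
(Equivalently, a compound major sixth: a major sixth plus an octave.)

major thirteenth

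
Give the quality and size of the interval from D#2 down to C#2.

major second

Descending from D#2 to C#2 is the same interval as ascending C#2 to D#2.
C to D spans two letter names (C-D) — that makes it a second of some quality.
The major second spans 2 semitones, and C#2 to D#2 is exactly 2 semitones — so this is a major second.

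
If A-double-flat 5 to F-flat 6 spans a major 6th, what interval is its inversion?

Interval numbers invert to sum to nine: 6 + 3 = 9, so a sixth inverts to a third.
And major becomes minor under inversion, so we get a minor third.

minor 3rd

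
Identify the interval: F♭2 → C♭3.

P5

F to C spans five letter names (F-G-A-B-C) — that makes it a fifth of some quality.
Counting semitones, Fb2→Cb3 is 7, which is the perfect fifth.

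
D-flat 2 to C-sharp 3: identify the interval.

D to C spans seven letter names (D-E-F-G-A-B-C), so the interval is some kind of seventh.
A major seventh would be 11 semitones; Db2 to C#3 is 12, one semitone wider, so the interval is augmented.

A7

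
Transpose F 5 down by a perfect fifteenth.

F 3

A fifteenth keeps the letter name F, two octaves down from F.
Moving 24 semitones down from F5 (the size of a perfect fifteenth) reaches F3.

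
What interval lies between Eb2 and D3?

E to D spans seven letter names (E-F-G-A-B-C-D) — that makes it a seventh of some quality.
Counting semitones, Eb2→D3 is 11, which is the major seventh.

M7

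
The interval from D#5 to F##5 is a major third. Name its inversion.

Inverted interval numbers add to nine, so a third pairs with a sixth (3 + 6 = 9).
Quality inverts too: major becomes minor. That makes the inversion a minor sixth.

minor 6th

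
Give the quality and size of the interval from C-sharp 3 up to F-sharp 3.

C to F spans four letter names (C-D-E-F): a fourth.
The perfect fourth spans 5 semitones, and C#3 to F#3 is exactly 5 semitones — so this is a perfect fourth.

perfect fourth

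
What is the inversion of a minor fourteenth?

First reduce the compound minor fourteenth to its simple form, a minor seventh.
The rule of nine gives the new number: 9 − 7 = 2, so a seventh becomes a second.
Quality inverts too: minor becomes major. That makes the inversion a major second.

major second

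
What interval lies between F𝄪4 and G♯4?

m2

F to G spans two letter names (F-G), so the interval is some kind of second.
A major second would be 2 semitones, but F##4 to G#4 is 1 — one semitone narrower, making it a minor second.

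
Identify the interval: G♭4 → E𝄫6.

minor 13th

G to E spans six letter names (G-A-B-C-D-E), plus an octave: a thirteenth.
At 20 semitones, Gb4→Ebb6 falls one short of a major thirteenth: minor.
(Equivalently, a compound minor sixth: a minor sixth plus an octave.)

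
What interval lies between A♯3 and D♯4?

perfect fourth

A to D spans four letter names (A-B-C-D): a fourth.
The perfect fourth spans 5 semitones, and A#3 to D#4 is exactly 5 semitones — so this is a perfect fourth.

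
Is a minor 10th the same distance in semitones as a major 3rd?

No

A minor tenth is 15 semitones but a major third is 4 semitones — different sizes.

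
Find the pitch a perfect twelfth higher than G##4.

Five letters up from G (plus an octave) reaches D.
A perfect twelfth is 19 semitones; 19 semitones up from G##4 gives D##6.

D##6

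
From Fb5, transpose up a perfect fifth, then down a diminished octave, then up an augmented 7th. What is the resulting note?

B#5

Fb5 up a perfect fifth → Cb6 (7 semitones).
Down a diminished octave from Cb6: C5 (11 semitones down).
An augmented seventh up from C5 is B#5.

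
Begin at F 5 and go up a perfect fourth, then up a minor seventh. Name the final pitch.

F5 up a perfect fourth → Bb5 (5 semitones).
A minor seventh up from Bb5 is Ab6.

A flat 6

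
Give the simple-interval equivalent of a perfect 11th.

Each octave removed subtracts seven from the number: 11 − 7 = 4.
Quality carries through unchanged, so the simple form is a perfect fourth.

P4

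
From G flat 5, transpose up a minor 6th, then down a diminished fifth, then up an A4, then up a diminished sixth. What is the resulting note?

Gb5 up a minor sixth → Ebb6 (8 semitones).
Down a diminished fifth from Ebb6: Ab5 (6 semitones down).
An augmented fourth up from Ab5 is D6.
D6 up a diminished sixth → Bbb6 (7 semitones).

B double-flat 6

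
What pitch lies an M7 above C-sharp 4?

The seventh takes the letter from C up to B.
A major seventh spans 11 semitones, so from C#4 the target pitch is B#4.

B-sharp 4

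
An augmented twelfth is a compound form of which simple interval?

Subtracting seven from the interval number removes an octave: 12 − 7 = 5.
So an augmented twelfth is an octave plus an augmented fifth. The quality is unchanged.

A5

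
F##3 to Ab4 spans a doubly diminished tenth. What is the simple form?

dd3

Subtracting seven from the interval number removes an octave: 10 − 7 = 3.
That makes a doubly diminished tenth a compound doubly diminished third — an octave plus a doubly diminished third.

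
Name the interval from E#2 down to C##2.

Descending from E#2 to C##2 is the same interval as ascending C##2 to E#2.
C to E spans three letter names (C-D-E): a third.
At 3 semitones, C##2→E#2 falls one short of a major third: minor.

minor 3rd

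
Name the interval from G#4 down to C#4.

P5

Descending from G#4 to C#4 is the same interval as ascending C#4 to G#4.
C to G spans five letter names (C-D-E-F-G) — that makes it a fifth of some quality.
Counting semitones, C#4→G#4 is 7, which is the perfect fifth.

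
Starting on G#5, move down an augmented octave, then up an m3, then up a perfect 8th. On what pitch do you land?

G#5 down an augmented octave → G4 (13 semitones).
A minor third up from G4 is Bb4.
A perfect octave up from Bb4 is Bb5.

Bb5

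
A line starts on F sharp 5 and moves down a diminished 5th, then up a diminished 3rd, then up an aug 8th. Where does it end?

D sharp 6

Down a diminished fifth from F#5: B#4 (6 semitones down).
Up a diminished third from B#4: D5 (2 semitones up).
D5 up an augmented octave → D#6 (13 semitones).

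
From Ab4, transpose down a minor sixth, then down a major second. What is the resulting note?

Bb3

Down a minor sixth from Ab4: C4 (8 semitones down).
Down a major second from C4: Bb3 (2 semitones down).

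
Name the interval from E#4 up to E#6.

perfect fifteenth

E to E is the same letter name, plus 2 octaves, so the interval is some kind of fifteenth.
E#4 to E#6 is 24 semitones, matching the perfect fifteenth exactly, so the quality is perfect.
(Equivalently, a compound perfect octave: a perfect octave plus an octave.)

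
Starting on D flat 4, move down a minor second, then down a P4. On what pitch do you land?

G 3

Down a minor second from Db4: C4 (1 semitone down).
A perfect fourth down from C4 is G3.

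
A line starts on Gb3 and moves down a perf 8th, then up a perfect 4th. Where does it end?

Gb3 down a perfect octave → Gb2 (12 semitones).
Up a perfect fourth from Gb2: Cb3 (5 semitones up).

Cb3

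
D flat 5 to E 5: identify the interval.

A2

D to E spans two letter names (D-E): a second.
The major second is 2 semitones; here we have 3, one semitone wider: augmented.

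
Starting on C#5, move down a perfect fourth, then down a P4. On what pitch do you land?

Down a perfect fourth from C#5: G#4 (5 semitones down).
G#4 down a perfect fourth → D#4 (5 semitones).

D#4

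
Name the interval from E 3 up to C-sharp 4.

major sixth

E to C spans six letter names (E-F-G-A-B-C): a sixth.
The major sixth spans 9 semitones, and E3 to C#4 is exactly 9 semitones — so this is a major sixth.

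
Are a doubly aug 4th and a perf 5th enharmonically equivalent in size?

Yes

A doubly augmented fourth spans 7 semitones, and a perfect fifth also spans 7 semitones — they're enharmonic.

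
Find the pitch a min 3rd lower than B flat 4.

Three letter names down from B: G.
A minor third spans 3 semitones, so from Bb4 the target pitch is G4.

G 4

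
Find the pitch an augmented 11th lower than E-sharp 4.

B 2

Counting four letter names plus an octave down from E lands on B.
An augmented eleventh is 18 semitones; 18 semitones down from E#4 gives B2.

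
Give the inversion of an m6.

major 3rd

The rule of nine gives the new number: 9 − 6 = 3, so a sixth becomes a third.
The quality also flips — minor becomes major — giving a major third.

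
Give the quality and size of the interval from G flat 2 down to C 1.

Descending from Gb2 to C1 is the same interval as ascending C1 to Gb2.
C to G spans five letter names (C-D-E-F-G), plus an octave: a twelfth.
A perfect twelfth would be 19 semitones; C1 to Gb2 is 18, one semitone narrower, so the interval is diminished.
(Equivalently, a compound diminished fifth: a diminished fifth plus an octave.)

diminished twelfth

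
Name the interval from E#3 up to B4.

E to B spans five letter names (E-F-G-A-B), plus an octave, so the interval is some kind of twelfth.
A perfect twelfth would be 19 semitones; E#3 to B4 is 18, one semitone narrower, so the interval is diminished.
(Equivalently, a compound diminished fifth: a diminished fifth plus an octave.)

diminished twelfth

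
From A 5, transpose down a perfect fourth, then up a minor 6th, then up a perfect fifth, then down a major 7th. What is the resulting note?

Down a perfect fourth from A5: E5 (5 semitones down).
A minor sixth up from E5 is C6.
A perfect fifth up from C6 is G6.
G6 down a major seventh → Ab5 (11 semitones).

A flat 5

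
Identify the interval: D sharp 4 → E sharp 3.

Descending from D#4 to E#3 is the same interval as ascending E#3 to D#4.
E to D spans seven letter names (E-F-G-A-B-C-D) — that makes it a seventh of some quality.
E#3 to D#4 is 10 semitones, a half step short of the major seventh (11), so this is minor.

minor seventh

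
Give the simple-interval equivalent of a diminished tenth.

Take out an octave (7 from the number): 10 − 7 = 3.
Quality carries through unchanged, so the simple form is a diminished third.

diminished 3rd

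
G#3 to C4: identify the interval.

G to C spans four letter names (G-A-B-C), so the interval is some kind of fourth.
The perfect fourth is 5 semitones; here we have 4, one semitone narrower: diminished.

diminished fourth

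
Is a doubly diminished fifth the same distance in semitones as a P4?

A doubly diminished fifth = 5 semitones = a perfect fourth; enharmonically equal.

Yes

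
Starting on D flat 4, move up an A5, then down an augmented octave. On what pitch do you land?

Db4 up an augmented fifth → A4 (8 semitones).
An augmented octave down from A4 is Ab3.

A flat 3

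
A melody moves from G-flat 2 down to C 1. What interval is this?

diminished twelfth

Descending from Gb2 to C1 is the same interval as ascending C1 to Gb2.
C to G spans five letter names (C-D-E-F-G), plus an octave — that makes it a twelfth of some quality.
The perfect twelfth is 19 semitones; here we have 18, one semitone narrower: diminished.
(Equivalently, a compound diminished fifth: a diminished fifth plus an octave.)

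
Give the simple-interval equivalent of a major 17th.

major 3rd

Each octave removed subtracts seven from the number: 17 − 14 = 3.
So a major seventeenth is 2 octaves plus a major third. The quality is unchanged.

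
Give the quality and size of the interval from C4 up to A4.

major 6th

C to A spans six letter names (C-D-E-F-G-A) — that makes it a sixth of some quality.
The major sixth spans 9 semitones, and C4 to A4 is exactly 9 semitones — so this is a major sixth.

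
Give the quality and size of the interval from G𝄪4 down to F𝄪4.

Descending from G##4 to F##4 is the same interval as ascending F##4 to G##4.
F to G spans two letter names (F-G), so the interval is some kind of second.
The major second spans 2 semitones, and F##4 to G##4 is exactly 2 semitones — so this is a major second.

major 2nd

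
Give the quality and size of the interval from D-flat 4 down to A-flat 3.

Descending from Db4 to Ab3 is the same interval as ascending Ab3 to Db4.
A to D spans four letter names (A-B-C-D), so the interval is some kind of fourth.
Ab3 to Db4 is 5 semitones, matching the perfect fourth exactly, so the quality is perfect.

perfect 4th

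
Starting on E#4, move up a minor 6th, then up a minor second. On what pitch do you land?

Up a minor sixth from E#4: C#5 (8 semitones up).
C#5 up a minor second → D5 (1 semitone).

D5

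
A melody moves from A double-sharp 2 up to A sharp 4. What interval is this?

A to A is the same letter name, plus 2 octaves: a fifteenth.
A perfect fifteenth would be 24 semitones; A##2 to A#4 is 23, one semitone narrower, so the interval is diminished.
(Equivalently, a compound diminished octave: a diminished octave plus an octave.)

diminished 15th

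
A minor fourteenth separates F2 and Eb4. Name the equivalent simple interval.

Take out an octave (7 from the number): 14 − 7 = 7.
Quality carries through unchanged, so the simple form is a minor seventh.

minor seventh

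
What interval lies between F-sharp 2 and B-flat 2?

F to B spans four letter names (F-G-A-B), so the interval is some kind of fourth.
The perfect fourth is 5 semitones; here we have 4, one semitone narrower: diminished.

diminished fourth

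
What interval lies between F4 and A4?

F to A spans three letter names (F-G-A), so the interval is some kind of third.
F4 to A4 is 4 semitones, matching the major third exactly, so the quality is major.

major third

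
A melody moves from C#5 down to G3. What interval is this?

A11

Descending from C#5 to G3 is the same interval as ascending G3 to C#5.
G to C spans four letter names (G-A-B-C), plus an octave — that makes it an eleventh of some quality.
The perfect eleventh is 17 semitones; here we have 18, one semitone wider: augmented.
(Equivalently, a compound augmented fourth: an augmented fourth plus an octave.)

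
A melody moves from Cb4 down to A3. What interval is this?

d3

Descending from Cb4 to A3 is the same interval as ascending A3 to Cb4.
A to C spans three letter names (A-B-C), so the interval is some kind of third.
A major third would be 4 semitones; A3 to Cb4 is 2, two semitones narrower, so the interval is diminished.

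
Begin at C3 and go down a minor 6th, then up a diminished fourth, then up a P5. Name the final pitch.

Eb3

C3 down a minor sixth → E2 (8 semitones).
A diminished fourth up from E2 is Ab2.
A perfect fifth up from Ab2 is Eb3.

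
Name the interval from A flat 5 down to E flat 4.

Descending from Ab5 to Eb4 is the same interval as ascending Eb4 to Ab5.
E to A spans four letter names (E-F-G-A), plus an octave — that makes it an eleventh of some quality.
The perfect eleventh spans 17 semitones, and Eb4 to Ab5 is exactly 17 semitones — so this is a perfect eleventh.
(Equivalently, a compound perfect fourth: a perfect fourth plus an octave.)

perfect eleventh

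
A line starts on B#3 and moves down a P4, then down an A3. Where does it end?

D3

Down a perfect fourth from B#3: F##3 (5 semitones down).
Down an augmented third from F##3: D3 (5 semitones down).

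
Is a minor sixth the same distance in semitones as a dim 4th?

8 semitones (minor sixth) vs 4 semitones (diminished fourth): not equal.

No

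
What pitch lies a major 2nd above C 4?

Counting two letter names up from C lands on D.
A major second spans 2 semitones, so from C4 the target pitch is D4.

D 4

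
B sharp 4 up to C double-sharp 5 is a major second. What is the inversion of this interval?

Interval numbers invert to sum to nine: 2 + 7 = 9, so a second inverts to a seventh.
The quality also flips — major becomes minor — giving a minor seventh.

minor seventh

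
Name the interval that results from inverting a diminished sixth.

A3

The rule of nine gives the new number: 9 − 6 = 3, so a sixth becomes a third.
And diminished becomes augmented under inversion, so we get an augmented third.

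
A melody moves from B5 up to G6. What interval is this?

minor sixth

B to G spans six letter names (B-C-D-E-F-G), so the interval is some kind of sixth.
At 8 semitones, B5→G6 falls one short of a major sixth: minor.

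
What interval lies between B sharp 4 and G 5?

d6

B to G spans six letter names (B-C-D-E-F-G): a sixth.
A major sixth would be 9 semitones; B#4 to G5 is 7, two semitones narrower, so the interval is diminished.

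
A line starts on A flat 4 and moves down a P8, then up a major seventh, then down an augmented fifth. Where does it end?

C flat 4

Ab4 down a perfect octave → Ab3 (12 semitones).
Ab3 up a major seventh → G4 (11 semitones).
G4 down an augmented fifth → Cb4 (8 semitones).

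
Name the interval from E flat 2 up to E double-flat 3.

diminished octave

E to E is the same letter name, plus an octave, so the interval is some kind of octave.
A perfect octave would be 12 semitones; Eb2 to Ebb3 is 11, one semitone narrower, so the interval is diminished.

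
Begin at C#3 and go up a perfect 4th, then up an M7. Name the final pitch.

E#4

Up a perfect fourth from C#3: F#3 (5 semitones up).
Up a major seventh from F#3: E#4 (11 semitones up).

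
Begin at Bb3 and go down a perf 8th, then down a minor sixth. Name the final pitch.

D2

A perfect octave down from Bb3 is Bb2.
A minor sixth down from Bb2 is D2.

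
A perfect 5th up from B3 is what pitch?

F#4

Counting five letter names up from B lands on F.
Moving 7 semitones up from B3 (the size of a perfect fifth) reaches F#4.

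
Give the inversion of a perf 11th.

First reduce the compound perfect eleventh to its simple form, a perfect fourth.
The rule of nine gives the new number: 9 − 4 = 5, so a fourth becomes a fifth.
Quality inverts too: perfect stays perfect. That makes the inversion a perfect fifth.

P5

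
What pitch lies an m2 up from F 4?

Two letter names up from F: G.
A minor second spans 1 semitone, so from F4 the target pitch is Gb4.

G-flat 4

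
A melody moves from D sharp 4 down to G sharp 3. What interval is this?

Descending from D#4 to G#3 is the same interval as ascending G#3 to D#4.
G to D spans five letter names (G-A-B-C-D) — that makes it a fifth of some quality.
The perfect fifth spans 7 semitones, and G#3 to D#4 is exactly 7 semitones — so this is a perfect fifth.

perfect fifth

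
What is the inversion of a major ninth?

First reduce the compound major ninth to its simple form, a major second.
The rule of nine gives the new number: 9 − 2 = 7, so a second becomes a seventh.
Quality inverts too: major becomes minor. That makes the inversion a minor seventh.

minor seventh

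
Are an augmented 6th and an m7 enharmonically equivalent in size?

Both span 10 semitones: an augmented sixth and a minor seventh are the same chromatic distance.

Yes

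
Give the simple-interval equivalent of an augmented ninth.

A2

Each octave removed subtracts seven from the number: 9 − 7 = 2.
So an augmented ninth is an octave plus an augmented second. The quality is unchanged.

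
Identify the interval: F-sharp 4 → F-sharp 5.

F to F is the same letter name, plus an octave: an octave.
The perfect octave spans 12 semitones, and F#4 to F#5 is exactly 12 semitones — so this is a perfect octave.

perfect octave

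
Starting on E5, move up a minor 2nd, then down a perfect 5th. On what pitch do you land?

E5 up a minor second → F5 (1 semitone).
F5 down a perfect fifth → Bb4 (7 semitones).

Bb4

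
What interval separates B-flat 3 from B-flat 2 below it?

Descending from Bb3 to Bb2 is the same interval as ascending Bb2 to Bb3.
B to B is the same letter name, plus an octave, so the interval is some kind of octave.
The perfect octave spans 12 semitones, and Bb2 to Bb3 is exactly 12 semitones — so this is a perfect octave.

perfect 8th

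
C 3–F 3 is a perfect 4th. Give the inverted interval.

perfect fifth

Interval numbers invert to sum to nine: 4 + 5 = 9, so a fourth inverts to a fifth.
And perfect stays perfect under inversion, so we get a perfect fifth.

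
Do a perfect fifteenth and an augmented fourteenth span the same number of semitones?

Both span 24 semitones: a perfect fifteenth and an augmented fourteenth are the same chromatic distance.

Yes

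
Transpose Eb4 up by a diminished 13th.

Cbb6

The thirteenth's letter: E up six letter names plus an octave → C.
A diminished thirteenth is 19 semitones; 19 semitones up from Eb4 gives Cbb6.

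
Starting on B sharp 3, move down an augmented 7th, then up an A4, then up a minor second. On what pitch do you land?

An augmented seventh down from B#3 is C3.
C3 up an augmented fourth → F#3 (6 semitones).
Up a minor second from F#3: G3 (1 semitone up).

G 3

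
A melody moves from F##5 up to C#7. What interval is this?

diminished twelfth

F to C spans five letter names (F-G-A-B-C), plus an octave: a twelfth.
F##5 to C#7 spans 18 semitones — one semitone narrower than the perfect twelfth (19) — giving a diminished twelfth.
(Equivalently, a compound diminished fifth: a diminished fifth plus an octave.)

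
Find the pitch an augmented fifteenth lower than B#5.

B3

The letter stays B (same as the start), shifted two octaves down.
An augmented fifteenth spans 25 semitones, so from B#5 the target pitch is B3.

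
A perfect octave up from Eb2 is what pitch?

Eb3

For an octave the letter name doesn't change: still E, an octave up.
A perfect octave spans 12 semitones, so from Eb2 the target pitch is Eb3.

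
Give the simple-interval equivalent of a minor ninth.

Take out an octave (7 from the number): 9 − 7 = 2.
That makes a minor ninth a compound minor second — an octave plus a minor second.

m2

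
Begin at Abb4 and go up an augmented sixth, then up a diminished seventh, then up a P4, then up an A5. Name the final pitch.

Up an augmented sixth from Abb4: F5 (10 semitones up).
F5 up a diminished seventh → Ebb6 (9 semitones).
Ebb6 up a perfect fourth → Abb6 (5 semitones).
An augmented fifth up from Abb6 is Eb7.

Eb7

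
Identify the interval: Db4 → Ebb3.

Descending from Db4 to Ebb3 is the same interval as ascending Ebb3 to Db4.
E to D spans seven letter names (E-F-G-A-B-C-D) — that makes it a seventh of some quality.
Ebb3 to Db4 is 11 semitones, matching the major seventh exactly, so the quality is major.

M7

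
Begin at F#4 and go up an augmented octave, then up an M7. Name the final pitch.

E##6

Up an augmented octave from F#4: F##5 (13 semitones up).
Up a major seventh from F##5: E##6 (11 semitones up).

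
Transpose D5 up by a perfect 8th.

D6

An octave keeps the letter name D, an octave up from D.
Moving 12 semitones up from D5 (the size of a perfect octave) reaches D6.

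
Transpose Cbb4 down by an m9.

Bbb2

Two letters down from C (plus an octave) reaches B.
A minor ninth spans 13 semitones, so from Cbb4 the target pitch is Bbb2.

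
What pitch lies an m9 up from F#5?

G6

Counting two letter names plus an octave up from F lands on G.
A minor ninth is 13 semitones; 13 semitones up from F#5 gives G6.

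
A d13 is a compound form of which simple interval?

Each octave removed subtracts seven from the number: 13 − 7 = 6.
Quality carries through unchanged, so the simple form is a diminished sixth.

diminished 6th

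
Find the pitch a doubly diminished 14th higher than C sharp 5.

Seven letters up from C (plus an octave) reaches B.
A doubly diminished fourteenth is 20 semitones; 20 semitones up from C#5 gives Bbb6.

B double-flat 6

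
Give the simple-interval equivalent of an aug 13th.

Subtracting seven from the interval number removes an octave: 13 − 7 = 6.
So an augmented thirteenth is an octave plus an augmented sixth. The quality is unchanged.

augmented sixth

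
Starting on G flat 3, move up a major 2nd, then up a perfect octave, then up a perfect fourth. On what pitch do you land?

Gb3 up a major second → Ab3 (2 semitones).
Up a perfect octave from Ab3: Ab4 (12 semitones up).
Ab4 up a perfect fourth → Db5 (5 semitones).

D flat 5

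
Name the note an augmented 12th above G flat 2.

The twelfth's letter: G up five letter names plus an octave → D.
An augmented twelfth spans 20 semitones, so from Gb2 the target pitch is D4.

D 4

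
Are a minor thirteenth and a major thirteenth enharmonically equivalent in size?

20 semitones (minor thirteenth) vs 21 semitones (major thirteenth): not equal.

No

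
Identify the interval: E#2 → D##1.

minor ninth

Descending from E#2 to D##1 is the same interval as ascending D##1 to E#2.
D to E spans two letter names (D-E), plus an octave — that makes it a ninth of some quality.
At 13 semitones, D##1→E#2 falls one short of a major ninth: minor.
(Equivalently, a compound minor second: a minor second plus an octave.)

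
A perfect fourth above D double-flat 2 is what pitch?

The fourth takes the letter from D up to G.
A perfect fourth is 5 semitones; 5 semitones up from Dbb2 gives Gbb2.

G double-flat 2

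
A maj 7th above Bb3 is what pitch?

The seventh takes the letter from B up to A.
A major seventh is 11 semitones; 11 semitones up from Bb3 gives A4.

A4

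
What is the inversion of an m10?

First reduce the compound minor tenth to its simple form, a minor third.
Interval numbers invert to sum to nine: 3 + 6 = 9, so a third inverts to a sixth.
The quality also flips — minor becomes major — giving a major sixth.

major 6th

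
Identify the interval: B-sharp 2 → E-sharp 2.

P5

Descending from B#2 to E#2 is the same interval as ascending E#2 to B#2.
E to B spans five letter names (E-F-G-A-B), so the interval is some kind of fifth.
The perfect fifth spans 7 semitones, and E#2 to B#2 is exactly 7 semitones — so this is a perfect fifth.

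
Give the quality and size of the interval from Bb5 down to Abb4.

augmented 9th

Descending from Bb5 to Abb4 is the same interval as ascending Abb4 to Bb5.
A to B spans two letter names (A-B), plus an octave: a ninth.
The major ninth is 14 semitones; here we have 15, one semitone wider: augmented.
(Equivalently, a compound augmented second: an augmented second plus an octave.)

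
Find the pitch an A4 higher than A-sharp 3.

Counting four letter names up from A lands on D.
An augmented fourth is 6 semitones; 6 semitones up from A#3 gives D##4.

D-double-sharp 4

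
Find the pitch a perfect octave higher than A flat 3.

An octave keeps the letter name A, an octave up from A.
A perfect octave is 12 semitones; 12 semitones up from Ab3 gives Ab4.

A flat 4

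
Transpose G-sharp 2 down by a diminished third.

Three letter names down from G: E.
A diminished third is 2 semitones; 2 semitones down from G#2 gives E##2.

E-double-sharp 2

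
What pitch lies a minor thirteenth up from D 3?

The thirteenth's letter: D up six letter names plus an octave → B.
Moving 20 semitones up from D3 (the size of a minor thirteenth) reaches Bb4.

B flat 4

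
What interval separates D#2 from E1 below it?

major seventh

Descending from D#2 to E1 is the same interval as ascending E1 to D#2.
E to D spans seven letter names (E-F-G-A-B-C-D) — that makes it a seventh of some quality.
Counting semitones, E1→D#2 is 11, which is the major seventh.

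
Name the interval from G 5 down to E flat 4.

Descending from G5 to Eb4 is the same interval as ascending Eb4 to G5.
E to G spans three letter names (E-F-G), plus an octave, so the interval is some kind of tenth.
The major tenth spans 16 semitones, and Eb4 to G5 is exactly 16 semitones — so this is a major tenth.
(Equivalently, a compound major third: a major third plus an octave.)

major tenth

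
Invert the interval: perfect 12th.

First reduce the compound perfect twelfth to its simple form, a perfect fifth.
Inverted interval numbers add to nine, so a fifth pairs with a fourth (5 + 4 = 9).
The quality also flips — perfect stays perfect — giving a perfect fourth.

perfect fourth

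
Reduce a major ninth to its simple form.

Subtracting seven from the interval number removes an octave: 9 − 7 = 2.
So a major ninth is an octave plus a major second. The quality is unchanged.

major 2nd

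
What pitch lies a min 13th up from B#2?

The thirteenth's letter: B up six letter names plus an octave → G.
A minor thirteenth is 20 semitones; 20 semitones up from B#2 gives G#4.

G#4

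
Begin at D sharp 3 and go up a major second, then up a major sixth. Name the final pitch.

C double-sharp 4

A major second up from D#3 is E#3.
A major sixth up from E#3 is C##4.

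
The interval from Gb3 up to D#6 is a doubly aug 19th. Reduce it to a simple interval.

AA5

Each octave removed subtracts seven from the number: 19 − 14 = 5.
So a doubly augmented nineteenth is 2 octaves plus a doubly augmented fifth. The quality is unchanged.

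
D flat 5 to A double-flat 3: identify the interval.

augmented eleventh

Descending from Db5 to Abb3 is the same interval as ascending Abb3 to Db5.
A to D spans four letter names (A-B-C-D), plus an octave — that makes it an eleventh of some quality.
The perfect eleventh is 17 semitones; here we have 18, one semitone wider: augmented.
(Equivalently, a compound augmented fourth: an augmented fourth plus an octave.)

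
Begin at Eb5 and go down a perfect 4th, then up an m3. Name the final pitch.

Db5

Eb5 down a perfect fourth → Bb4 (5 semitones).
Up a minor third from Bb4: Db5 (3 semitones up).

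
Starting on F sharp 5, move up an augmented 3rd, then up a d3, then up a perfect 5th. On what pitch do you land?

G sharp 6

F#5 up an augmented third → A##5 (5 semitones).
A##5 up a diminished third → C#6 (2 semitones).
Up a perfect fifth from C#6: G#6 (7 semitones up).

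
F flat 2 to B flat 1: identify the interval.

Descending from Fb2 to Bb1 is the same interval as ascending Bb1 to Fb2.
B to F spans five letter names (B-C-D-E-F) — that makes it a fifth of some quality.
The perfect fifth is 7 semitones; here we have 6, one semitone narrower: diminished.

diminished fifth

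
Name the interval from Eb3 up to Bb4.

E to B spans five letter names (E-F-G-A-B), plus an octave: a twelfth.
The perfect twelfth spans 19 semitones, and Eb3 to Bb4 is exactly 19 semitones — so this is a perfect twelfth.
(Equivalently, a compound perfect fifth: a perfect fifth plus an octave.)

perfect 12th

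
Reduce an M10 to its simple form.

Each octave removed subtracts seven from the number: 10 − 7 = 3.
So a major tenth is an octave plus a major third. The quality is unchanged.

M3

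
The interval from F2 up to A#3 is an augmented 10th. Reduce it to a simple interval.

augmented 3rd

Subtracting seven from the interval number removes an octave: 10 − 7 = 3.
So an augmented tenth is an octave plus an augmented third. The quality is unchanged.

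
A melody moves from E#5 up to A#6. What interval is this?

E to A spans four letter names (E-F-G-A), plus an octave: an eleventh.
E#5 to A#6 is 17 semitones, matching the perfect eleventh exactly, so the quality is perfect.
(Equivalently, a compound perfect fourth: a perfect fourth plus an octave.)

perfect 11th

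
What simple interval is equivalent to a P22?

perfect octave

Take out 2 octaves (14 from the number): 22 − 14 = 8.
That makes a perfect twenty-second a compound perfect octave — 2 octaves plus a perfect octave.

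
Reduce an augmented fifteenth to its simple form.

augmented 8th

Take out an octave (7 from the number): 15 − 7 = 8.
So an augmented fifteenth is an octave plus an augmented octave. The quality is unchanged.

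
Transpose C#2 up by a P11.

F#3

Four letters up from C (plus an octave) reaches F.
Moving 17 semitones up from C#2 (the size of a perfect eleventh) reaches F#3.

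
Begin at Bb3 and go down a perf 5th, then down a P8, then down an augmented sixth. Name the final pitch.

Bb3 down a perfect fifth → Eb3 (7 semitones).
Eb3 down a perfect octave → Eb2 (12 semitones).
Down an augmented sixth from Eb2: Gbb1 (10 semitones down).

Gbb1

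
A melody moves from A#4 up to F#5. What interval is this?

m6

A to F spans six letter names (A-B-C-D-E-F) — that makes it a sixth of some quality.
A major sixth would be 9 semitones, but A#4 to F#5 is 8 — one semitone narrower, making it a minor sixth.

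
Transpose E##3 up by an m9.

F##4

Counting two letter names plus an octave up from E lands on F.
A minor ninth is 13 semitones; 13 semitones up from E##3 gives F##4.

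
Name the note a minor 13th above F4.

Db6

Six letters up from F (plus an octave) reaches D.
A minor thirteenth is 20 semitones; 20 semitones up from F4 gives Db6.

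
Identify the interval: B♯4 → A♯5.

minor seventh

B to A spans seven letter names (B-C-D-E-F-G-A), so the interval is some kind of seventh.
At 10 semitones, B#4→A#5 falls one short of a major seventh: minor.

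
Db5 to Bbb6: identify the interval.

D to B spans six letter names (D-E-F-G-A-B), plus an octave — that makes it a thirteenth of some quality.
At 20 semitones, Db5→Bbb6 falls one short of a major thirteenth: minor.
(Equivalently, a compound minor sixth: a minor sixth plus an octave.)

minor thirteenth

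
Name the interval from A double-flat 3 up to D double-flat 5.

perfect 11th

A to D spans four letter names (A-B-C-D), plus an octave: an eleventh.
Counting semitones, Abb3→Dbb5 is 17, which is the perfect eleventh.
(Equivalently, a compound perfect fourth: a perfect fourth plus an octave.)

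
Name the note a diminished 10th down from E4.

C##3

The tenth's letter: E down three letter names plus an octave → C.
A diminished tenth spans 14 semitones, so from E4 the target pitch is C##3.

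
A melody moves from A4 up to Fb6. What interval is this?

diminished thirteenth

A to F spans six letter names (A-B-C-D-E-F), plus an octave — that makes it a thirteenth of some quality.
A4 to Fb6 spans 19 semitones — two semitones narrower than the major thirteenth (21) — giving a diminished thirteenth.
(Equivalently, a compound diminished sixth: a diminished sixth plus an octave.)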